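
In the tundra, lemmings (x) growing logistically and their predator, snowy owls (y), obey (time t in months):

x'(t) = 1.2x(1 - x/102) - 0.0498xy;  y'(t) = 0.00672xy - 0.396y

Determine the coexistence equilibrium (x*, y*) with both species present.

From dy/dt = 0 with y > 0: 0.00672x* = 0.396, so x* = 58.9.
Substitute into dx/dt = 0: 1.2(1 - 58.9/102) = 0.0498y*.
The bracket is 0.422, giving y* = 0.507/0.0498 = 10.2.

x* ≈ 58.9, y* ≈ 10.2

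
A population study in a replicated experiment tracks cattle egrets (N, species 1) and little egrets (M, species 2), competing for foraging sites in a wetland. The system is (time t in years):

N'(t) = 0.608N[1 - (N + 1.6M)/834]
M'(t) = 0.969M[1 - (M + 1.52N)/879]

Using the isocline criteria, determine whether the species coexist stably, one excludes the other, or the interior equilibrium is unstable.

Compare the nullcline intercepts: K1/α12 = 834/1.6 = 521 < K2 = 879; K2/α21 = 879/1.52 = 578 < K1 = 834.
Since both are reversed, neither can invade when rare; the interior point is a saddle.

unstable coexistence (outcome depends on initial conditions)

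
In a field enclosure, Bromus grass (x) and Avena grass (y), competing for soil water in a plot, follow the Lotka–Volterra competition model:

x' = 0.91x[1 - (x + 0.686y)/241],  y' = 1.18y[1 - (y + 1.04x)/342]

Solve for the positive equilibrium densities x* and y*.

Setting both brackets to zero gives the nullclines x + 0.686y = 241 and 1.04x + y = 342.
Substituting y = 342 - 1.04x into the first: x(1 - 0.686·1.04) = 241 - 0.686·342.
So x* = 6.39/0.287 = 22.3, and then y* = 342 - 1.04·22.3 = 319.

x* ≈ 22.3, y* ≈ 319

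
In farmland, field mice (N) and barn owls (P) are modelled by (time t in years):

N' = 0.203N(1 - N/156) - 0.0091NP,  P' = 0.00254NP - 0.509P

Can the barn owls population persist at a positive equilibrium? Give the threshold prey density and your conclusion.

Threshold N = 200; K < 200, so no, the predator goes extinct.

The predator equation gives dP/dt > 0 only when N > 0.509/0.00254 = 200.
Without the predator, N → K = 156. Since 156 < 200, the predator cannot invade.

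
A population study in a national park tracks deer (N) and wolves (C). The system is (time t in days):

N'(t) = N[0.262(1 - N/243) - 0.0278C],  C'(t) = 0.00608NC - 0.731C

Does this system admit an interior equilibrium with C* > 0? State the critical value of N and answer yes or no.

Threshold N = 120; K > 120, so yes, the predator persists.

The predator equation gives dC/dt > 0 only when N > 0.731/0.00608 = 120.
Without the predator, N → K = 243. Since 243 > 120, the predator can invade and persist.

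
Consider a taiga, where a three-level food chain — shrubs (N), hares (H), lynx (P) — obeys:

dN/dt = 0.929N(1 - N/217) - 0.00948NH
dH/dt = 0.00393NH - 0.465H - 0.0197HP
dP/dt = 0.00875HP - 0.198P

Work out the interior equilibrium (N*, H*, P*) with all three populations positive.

N* ≈ 167, H* ≈ 22.6, P* ≈ 9.69

From dP/dt = 0: 0.00875H* = 0.198, so H* = 22.6.
From dN/dt = 0: 0.929(1 - N*/217) = 0.00948·22.6, giving N* = 217·(1 - 0.231) = 167.
From dH/dt = 0: 0.00393·167 - 0.465 = 0.0197P*, so P* = 0.191/0.0197 = 9.69.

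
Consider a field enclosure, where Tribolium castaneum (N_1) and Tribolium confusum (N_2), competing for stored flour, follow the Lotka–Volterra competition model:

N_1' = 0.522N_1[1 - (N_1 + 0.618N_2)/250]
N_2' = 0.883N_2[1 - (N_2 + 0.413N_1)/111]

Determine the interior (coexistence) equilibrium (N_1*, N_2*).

Setting both brackets to zero gives the nullclines N_1 + 0.618N_2 = 250 and 0.413N_1 + N_2 = 111.
Substituting N_2 = 111 - 0.413N_1 into the first: N_1(1 - 0.618·0.413) = 250 - 0.618·111.
So N_1* = 181/0.745 = 244, and then N_2* = 111 - 0.413·244 = 10.4.

N_1* ≈ 244, N_2* ≈ 10.4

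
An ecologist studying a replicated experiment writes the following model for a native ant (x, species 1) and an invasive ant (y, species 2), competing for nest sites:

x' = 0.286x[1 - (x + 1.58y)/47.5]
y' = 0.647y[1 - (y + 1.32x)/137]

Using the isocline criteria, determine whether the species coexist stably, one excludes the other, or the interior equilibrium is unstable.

species 2 excludes species 1

Compare the nullcline intercepts: K1/α12 = 47.5/1.58 = 30.1 < K2 = 137; K2/α21 = 137/1.32 = 104 > K1 = 47.5.
Since the inequalities point opposite ways, species 2 can invade but species 1 cannot.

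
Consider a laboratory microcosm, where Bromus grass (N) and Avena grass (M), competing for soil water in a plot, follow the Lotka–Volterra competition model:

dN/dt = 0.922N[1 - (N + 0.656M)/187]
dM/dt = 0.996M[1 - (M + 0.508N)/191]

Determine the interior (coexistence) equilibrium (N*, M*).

Setting both brackets to zero gives the nullclines N + 0.656M = 187 and 0.508N + M = 191.
Substituting M = 191 - 0.508N into the first: N(1 - 0.656·0.508) = 187 - 0.656·191.
So N* = 61.7/0.667 = 92.5, and then M* = 191 - 0.508·92.5 = 144.

N* ≈ 92.5, M* ≈ 144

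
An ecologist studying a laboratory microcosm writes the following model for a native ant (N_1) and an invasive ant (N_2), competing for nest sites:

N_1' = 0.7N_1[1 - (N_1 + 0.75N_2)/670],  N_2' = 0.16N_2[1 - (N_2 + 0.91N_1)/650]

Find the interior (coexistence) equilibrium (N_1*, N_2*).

Setting both brackets to zero gives the nullclines N_1 + 0.75N_2 = 670 and 0.91N_1 + N_2 = 650.
Substituting N_2 = 650 - 0.91N_1 into the first: N_1(1 - 0.75·0.91) = 670 - 0.75·650.
So N_1* = 182/0.318 = 575, and then N_2* = 650 - 0.91·575 = 127.

N_1* ≈ 575, N_2* ≈ 127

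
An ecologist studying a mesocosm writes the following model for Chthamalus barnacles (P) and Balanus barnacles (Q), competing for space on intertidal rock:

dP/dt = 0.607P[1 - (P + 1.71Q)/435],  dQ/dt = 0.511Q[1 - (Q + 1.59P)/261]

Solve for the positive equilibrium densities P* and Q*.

P* ≈ 6.58, Q* ≈ 251

Setting both brackets to zero gives the nullclines P + 1.71Q = 435 and 1.59P + Q = 261.
Substituting Q = 261 - 1.59P into the first: P(1 - 1.71·1.59) = 435 - 1.71·261.
So P* = -11.3/-1.72 = 6.58, and then Q* = 261 - 1.59·6.58 = 251.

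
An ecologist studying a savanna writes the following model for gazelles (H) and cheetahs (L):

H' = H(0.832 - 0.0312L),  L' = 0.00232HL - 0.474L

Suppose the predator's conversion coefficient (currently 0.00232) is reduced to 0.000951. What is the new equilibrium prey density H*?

At the interior fixed point, setting dL/dt = 0 with L > 0 fixes H* = (predator death rate)/(HL coefficient) — independent of the other coefficients.
With the change, H* = 0.474/0.000951 = 498; it rises from 204.

H* ≈ 498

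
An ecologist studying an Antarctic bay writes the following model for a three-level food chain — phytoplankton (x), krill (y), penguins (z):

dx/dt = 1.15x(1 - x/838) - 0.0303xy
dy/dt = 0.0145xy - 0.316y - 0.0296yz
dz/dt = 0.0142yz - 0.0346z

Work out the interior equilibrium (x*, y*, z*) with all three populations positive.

From dz/dt = 0: 0.0142y* = 0.0346, so y* = 2.44.
From dx/dt = 0: 1.15(1 - x*/838) = 0.0303·2.44, giving x* = 838·(1 - 0.0642) = 784.
From dy/dt = 0: 0.0145·784 - 0.316 = 0.0296z*, so z* = 11.1/0.0296 = 373.

x* ≈ 784, y* ≈ 2.44, z* ≈ 373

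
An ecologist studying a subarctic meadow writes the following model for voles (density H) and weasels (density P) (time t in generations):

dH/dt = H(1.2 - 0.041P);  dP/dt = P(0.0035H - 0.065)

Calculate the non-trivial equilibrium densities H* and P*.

Set dP/dt = 0 with P > 0: 0.0035H - 0.065 = 0, so H* = 0.065/0.0035 = 18.6.
Set dH/dt = 0 with H > 0: 1.2 - 0.041P = 0, so P* = 1.2/0.041 = 29.3.

H* ≈ 18.6, P* ≈ 29.3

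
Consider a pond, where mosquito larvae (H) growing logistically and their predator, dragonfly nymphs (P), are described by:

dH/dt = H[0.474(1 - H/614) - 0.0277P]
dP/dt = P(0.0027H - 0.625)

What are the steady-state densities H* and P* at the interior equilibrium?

H* ≈ 231, P* ≈ 10.7

From dP/dt = 0 with P > 0: 0.0027H* = 0.625, so H* = 231.
Substitute into dH/dt = 0: 0.474(1 - 231/614) = 0.0277P*.
The bracket is 0.623, giving P* = 0.295/0.0277 = 10.7.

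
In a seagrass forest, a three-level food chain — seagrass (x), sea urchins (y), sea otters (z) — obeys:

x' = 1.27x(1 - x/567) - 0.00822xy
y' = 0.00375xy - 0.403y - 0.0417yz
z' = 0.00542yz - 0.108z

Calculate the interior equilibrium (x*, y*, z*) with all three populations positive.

x* ≈ 494, y* ≈ 19.9, z* ≈ 34.7

From dz/dt = 0: 0.00542y* = 0.108, so y* = 19.9.
From dx/dt = 0: 1.27(1 - x*/567) = 0.00822·19.9, giving x* = 567·(1 - 0.129) = 494.
From dy/dt = 0: 0.00375·494 - 0.403 = 0.0417z*, so z* = 1.45/0.0417 = 34.7.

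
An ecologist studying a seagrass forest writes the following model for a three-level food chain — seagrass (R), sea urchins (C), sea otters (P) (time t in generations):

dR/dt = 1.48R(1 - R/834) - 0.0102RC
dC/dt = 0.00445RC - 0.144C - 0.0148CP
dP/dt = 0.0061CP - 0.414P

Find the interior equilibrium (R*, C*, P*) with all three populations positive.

From dP/dt = 0: 0.0061C* = 0.414, so C* = 67.9.
From dR/dt = 0: 1.48(1 - R*/834) = 0.0102·67.9, giving R* = 834·(1 - 0.468) = 444.
From dC/dt = 0: 0.00445·444 - 0.144 = 0.0148P*, so P* = 1.83/0.0148 = 124.

R* ≈ 444, C* ≈ 67.9, P* ≈ 124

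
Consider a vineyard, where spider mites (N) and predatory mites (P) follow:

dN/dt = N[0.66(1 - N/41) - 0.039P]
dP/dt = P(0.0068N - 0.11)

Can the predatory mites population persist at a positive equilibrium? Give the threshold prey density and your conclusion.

Threshold N = 16.2; K > 16.2, so yes, the predator persists.

The predator equation gives dP/dt > 0 only when N > 0.11/0.0068 = 16.2.
Without the predator, N → K = 41. Since 41 > 16.2, the predator can invade and persist.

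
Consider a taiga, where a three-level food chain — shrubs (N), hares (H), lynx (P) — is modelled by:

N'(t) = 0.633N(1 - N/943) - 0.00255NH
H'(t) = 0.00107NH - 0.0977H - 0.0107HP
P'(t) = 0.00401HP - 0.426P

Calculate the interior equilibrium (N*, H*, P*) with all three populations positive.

N* ≈ 539, H* ≈ 106, P* ≈ 44.8

From dP/dt = 0: 0.00401H* = 0.426, so H* = 106.
From dN/dt = 0: 0.633(1 - N*/943) = 0.00255·106, giving N* = 943·(1 - 0.428) = 539.
From dH/dt = 0: 0.00107·539 - 0.0977 = 0.0107P*, so P* = 0.479/0.0107 = 44.8.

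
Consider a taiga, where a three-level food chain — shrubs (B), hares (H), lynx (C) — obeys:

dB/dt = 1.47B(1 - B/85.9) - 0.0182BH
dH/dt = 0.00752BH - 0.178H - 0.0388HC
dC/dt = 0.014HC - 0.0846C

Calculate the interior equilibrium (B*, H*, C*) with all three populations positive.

From dC/dt = 0: 0.014H* = 0.0846, so H* = 6.04.
From dB/dt = 0: 1.47(1 - B*/85.9) = 0.0182·6.04, giving B* = 85.9·(1 - 0.0748) = 79.5.
From dH/dt = 0: 0.00752·79.5 - 0.178 = 0.0388C*, so C* = 0.42/0.0388 = 10.8.

B* ≈ 79.5, H* ≈ 6.04, C* ≈ 10.8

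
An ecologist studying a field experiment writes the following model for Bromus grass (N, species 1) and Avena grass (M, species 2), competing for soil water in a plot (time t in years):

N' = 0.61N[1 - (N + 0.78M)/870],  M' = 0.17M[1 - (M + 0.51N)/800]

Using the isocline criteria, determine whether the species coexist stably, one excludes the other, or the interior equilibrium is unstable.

Compare the nullcline intercepts: K1/α12 = 870/0.78 = 1120 > K2 = 800; K2/α21 = 800/0.51 = 1570 > K1 = 870.
Since both inequalities hold, each species can invade when rare, so the interior equilibrium is stable.

stable coexistence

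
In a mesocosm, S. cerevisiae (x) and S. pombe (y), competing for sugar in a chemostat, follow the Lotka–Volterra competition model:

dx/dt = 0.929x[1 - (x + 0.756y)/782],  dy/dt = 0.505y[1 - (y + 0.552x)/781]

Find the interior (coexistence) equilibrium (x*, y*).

Setting both brackets to zero gives the nullclines x + 0.756y = 782 and 0.552x + y = 781.
Substituting y = 781 - 0.552x into the first: x(1 - 0.756·0.552) = 782 - 0.756·781.
So x* = 192/0.583 = 329, and then y* = 781 - 0.552·329 = 600.

x* ≈ 329, y* ≈ 600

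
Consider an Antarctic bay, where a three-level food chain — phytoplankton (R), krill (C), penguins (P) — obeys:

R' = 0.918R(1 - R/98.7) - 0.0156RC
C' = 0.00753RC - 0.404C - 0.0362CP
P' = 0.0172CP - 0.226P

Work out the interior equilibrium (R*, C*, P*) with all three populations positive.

From dP/dt = 0: 0.0172C* = 0.226, so C* = 13.1.
From dR/dt = 0: 0.918(1 - R*/98.7) = 0.0156·13.1, giving R* = 98.7·(1 - 0.223) = 76.7.
From dC/dt = 0: 0.00753·76.7 - 0.404 = 0.0362P*, so P* = 0.173/0.0362 = 4.79.

R* ≈ 76.7, C* ≈ 13.1, P* ≈ 4.79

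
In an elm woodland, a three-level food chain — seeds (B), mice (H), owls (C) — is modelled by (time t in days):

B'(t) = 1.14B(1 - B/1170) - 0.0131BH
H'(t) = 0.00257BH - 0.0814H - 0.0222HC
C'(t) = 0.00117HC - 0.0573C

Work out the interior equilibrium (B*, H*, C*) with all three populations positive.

From dC/dt = 0: 0.00117H* = 0.0573, so H* = 49.
From dB/dt = 0: 1.14(1 - B*/1170) = 0.0131·49, giving B* = 1170·(1 - 0.563) = 512.
From dH/dt = 0: 0.00257·512 - 0.0814 = 0.0222C*, so C* = 1.23/0.0222 = 55.6.

B* ≈ 512, H* ≈ 49, C* ≈ 55.6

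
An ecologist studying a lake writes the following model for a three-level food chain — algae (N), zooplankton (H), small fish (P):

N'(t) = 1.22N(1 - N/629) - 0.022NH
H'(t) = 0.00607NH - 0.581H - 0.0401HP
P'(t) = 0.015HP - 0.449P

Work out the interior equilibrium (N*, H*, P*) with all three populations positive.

N* ≈ 289, H* ≈ 29.9, P* ≈ 29.3

From dP/dt = 0: 0.015H* = 0.449, so H* = 29.9.
From dN/dt = 0: 1.22(1 - N*/629) = 0.022·29.9, giving N* = 629·(1 - 0.54) = 289.
From dH/dt = 0: 0.00607·289 - 0.581 = 0.0401P*, so P* = 1.18/0.0401 = 29.3.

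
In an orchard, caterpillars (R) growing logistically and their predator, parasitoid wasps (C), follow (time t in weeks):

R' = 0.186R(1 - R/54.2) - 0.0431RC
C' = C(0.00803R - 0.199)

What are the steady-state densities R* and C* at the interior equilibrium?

R* ≈ 24.8, C* ≈ 2.34

From dC/dt = 0 with C > 0: 0.00803R* = 0.199, so R* = 24.8.
Substitute into dR/dt = 0: 0.186(1 - 24.8/54.2) = 0.0431C*.
The bracket is 0.543, giving C* = 0.101/0.0431 = 2.34.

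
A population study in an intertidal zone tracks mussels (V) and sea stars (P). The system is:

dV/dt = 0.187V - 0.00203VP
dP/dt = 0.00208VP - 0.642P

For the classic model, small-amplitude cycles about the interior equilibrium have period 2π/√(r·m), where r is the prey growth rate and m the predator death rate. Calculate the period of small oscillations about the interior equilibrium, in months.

T ≈ 18.1 months

Here r = 0.187 and m = 0.642, so r·m = 0.12.
ω = √0.12 = 0.346 per month, hence T = 2π/ω ≈ 18.1 months.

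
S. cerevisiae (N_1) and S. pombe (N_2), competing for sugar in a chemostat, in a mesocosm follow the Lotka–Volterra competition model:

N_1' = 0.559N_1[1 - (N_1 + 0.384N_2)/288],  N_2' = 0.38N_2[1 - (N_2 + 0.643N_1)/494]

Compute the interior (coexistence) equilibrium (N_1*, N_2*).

N_1* ≈ 131, N_2* ≈ 410

Setting both brackets to zero gives the nullclines N_1 + 0.384N_2 = 288 and 0.643N_1 + N_2 = 494.
Substituting N_2 = 494 - 0.643N_1 into the first: N_1(1 - 0.384·0.643) = 288 - 0.384·494.
So N_1* = 98.3/0.753 = 131, and then N_2* = 494 - 0.643·131 = 410.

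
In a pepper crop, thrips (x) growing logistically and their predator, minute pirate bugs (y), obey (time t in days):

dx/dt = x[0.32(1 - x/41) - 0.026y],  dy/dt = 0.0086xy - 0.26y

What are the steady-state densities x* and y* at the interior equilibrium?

x* ≈ 30.2, y* ≈ 3.23

From dy/dt = 0 with y > 0: 0.0086x* = 0.26, so x* = 30.2.
Substitute into dx/dt = 0: 0.32(1 - 30.2/41) = 0.026y*.
The bracket is 0.263, giving y* = 0.084/0.026 = 3.23.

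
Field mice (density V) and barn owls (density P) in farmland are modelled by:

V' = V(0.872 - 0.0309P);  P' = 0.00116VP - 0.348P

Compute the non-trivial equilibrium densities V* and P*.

V* ≈ 300, P* ≈ 28.2

Set dP/dt = 0 with P > 0: 0.00116V - 0.348 = 0, so V* = 0.348/0.00116 = 300.
Set dV/dt = 0 with V > 0: 0.872 - 0.0309P = 0, so P* = 0.872/0.0309 = 28.2.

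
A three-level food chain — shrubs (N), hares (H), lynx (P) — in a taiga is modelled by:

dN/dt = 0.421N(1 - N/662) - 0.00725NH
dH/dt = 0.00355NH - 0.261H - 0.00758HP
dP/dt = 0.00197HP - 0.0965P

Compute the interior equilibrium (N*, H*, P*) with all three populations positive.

From dP/dt = 0: 0.00197H* = 0.0965, so H* = 49.
From dN/dt = 0: 0.421(1 - N*/662) = 0.00725·49, giving N* = 662·(1 - 0.844) = 104.
From dH/dt = 0: 0.00355·104 - 0.261 = 0.00758P*, so P* = 0.107/0.00758 = 14.1.

N* ≈ 104, H* ≈ 49, P* ≈ 14.1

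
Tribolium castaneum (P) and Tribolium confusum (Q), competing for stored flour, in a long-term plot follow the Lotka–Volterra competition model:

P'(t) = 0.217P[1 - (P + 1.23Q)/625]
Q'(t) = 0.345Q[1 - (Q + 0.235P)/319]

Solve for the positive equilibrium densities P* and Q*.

Setting both brackets to zero gives the nullclines P + 1.23Q = 625 and 0.235P + Q = 319.
Substituting Q = 319 - 0.235P into the first: P(1 - 1.23·0.235) = 625 - 1.23·319.
So P* = 233/0.711 = 327, and then Q* = 319 - 0.235·327 = 242.

P* ≈ 327, Q* ≈ 242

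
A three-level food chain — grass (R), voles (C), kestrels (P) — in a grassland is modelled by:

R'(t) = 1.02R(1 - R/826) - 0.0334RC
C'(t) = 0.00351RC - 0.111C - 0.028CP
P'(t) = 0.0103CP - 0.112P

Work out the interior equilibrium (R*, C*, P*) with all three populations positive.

R* ≈ 532, C* ≈ 10.9, P* ≈ 62.7

From dP/dt = 0: 0.0103C* = 0.112, so C* = 10.9.
From dR/dt = 0: 1.02(1 - R*/826) = 0.0334·10.9, giving R* = 826·(1 - 0.356) = 532.
From dC/dt = 0: 0.00351·532 - 0.111 = 0.028P*, so P* = 1.76/0.028 = 62.7.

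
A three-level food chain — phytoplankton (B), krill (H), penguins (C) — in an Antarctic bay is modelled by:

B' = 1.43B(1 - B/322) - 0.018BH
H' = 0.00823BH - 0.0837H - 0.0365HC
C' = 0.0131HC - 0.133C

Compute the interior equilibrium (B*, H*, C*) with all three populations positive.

From dC/dt = 0: 0.0131H* = 0.133, so H* = 10.2.
From dB/dt = 0: 1.43(1 - B*/322) = 0.018·10.2, giving B* = 322·(1 - 0.128) = 281.
From dH/dt = 0: 0.00823·281 - 0.0837 = 0.0365C*, so C* = 2.23/0.0365 = 61.

B* ≈ 281, H* ≈ 10.2, C* ≈ 61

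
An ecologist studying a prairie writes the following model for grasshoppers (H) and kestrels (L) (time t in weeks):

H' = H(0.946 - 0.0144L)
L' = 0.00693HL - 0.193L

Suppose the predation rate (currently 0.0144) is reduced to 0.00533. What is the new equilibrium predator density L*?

At the interior fixed point, setting dH/dt = 0 with H > 0 fixes L* = (prey growth rate)/(HL coefficient) — independent of the other coefficients.
With the change, L* = 0.946/0.00533 = 177; it rises from 65.7.

L* ≈ 177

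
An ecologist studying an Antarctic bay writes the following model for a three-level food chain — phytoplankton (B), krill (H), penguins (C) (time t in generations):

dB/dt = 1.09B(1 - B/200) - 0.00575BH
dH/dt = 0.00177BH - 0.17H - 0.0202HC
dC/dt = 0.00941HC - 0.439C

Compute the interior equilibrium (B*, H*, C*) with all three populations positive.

B* ≈ 151, H* ≈ 46.7, C* ≈ 4.8

From dC/dt = 0: 0.00941H* = 0.439, so H* = 46.7.
From dB/dt = 0: 1.09(1 - B*/200) = 0.00575·46.7, giving B* = 200·(1 - 0.246) = 151.
From dH/dt = 0: 0.00177·151 - 0.17 = 0.0202C*, so C* = 0.0969/0.0202 = 4.8.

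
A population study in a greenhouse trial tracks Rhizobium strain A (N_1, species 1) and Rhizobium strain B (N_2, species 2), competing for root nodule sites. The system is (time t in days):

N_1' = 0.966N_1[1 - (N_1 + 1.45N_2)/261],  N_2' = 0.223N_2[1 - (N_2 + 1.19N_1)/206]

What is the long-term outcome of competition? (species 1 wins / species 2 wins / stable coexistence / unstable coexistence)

Compare the nullcline intercepts: K1/α12 = 261/1.45 = 180 < K2 = 206; K2/α21 = 206/1.19 = 173 < K1 = 261.
Since both are reversed, neither can invade when rare; the interior point is a saddle.

unstable coexistence (outcome depends on initial conditions)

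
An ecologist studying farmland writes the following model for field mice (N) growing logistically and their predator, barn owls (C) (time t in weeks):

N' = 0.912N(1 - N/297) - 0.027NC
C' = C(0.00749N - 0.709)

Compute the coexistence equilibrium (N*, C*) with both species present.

N* ≈ 94.7, C* ≈ 23

From dC/dt = 0 with C > 0: 0.00749N* = 0.709, so N* = 94.7.
Substitute into dN/dt = 0: 0.912(1 - 94.7/297) = 0.027C*.
The bracket is 0.681, giving C* = 0.621/0.027 = 23.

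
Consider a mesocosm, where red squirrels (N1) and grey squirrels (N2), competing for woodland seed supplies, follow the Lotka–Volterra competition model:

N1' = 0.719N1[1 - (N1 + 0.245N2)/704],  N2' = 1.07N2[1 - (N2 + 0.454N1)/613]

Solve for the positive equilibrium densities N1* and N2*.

Setting both brackets to zero gives the nullclines N1 + 0.245N2 = 704 and 0.454N1 + N2 = 613.
Substituting N2 = 613 - 0.454N1 into the first: N1(1 - 0.245·0.454) = 704 - 0.245·613.
So N1* = 554/0.889 = 623, and then N2* = 613 - 0.454·623 = 330.

N1* ≈ 623, N2* ≈ 330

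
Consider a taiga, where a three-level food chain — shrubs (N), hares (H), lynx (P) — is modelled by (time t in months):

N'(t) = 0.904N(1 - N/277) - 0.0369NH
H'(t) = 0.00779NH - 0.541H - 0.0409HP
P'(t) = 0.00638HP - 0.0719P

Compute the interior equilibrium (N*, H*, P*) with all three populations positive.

From dP/dt = 0: 0.00638H* = 0.0719, so H* = 11.3.
From dN/dt = 0: 0.904(1 - N*/277) = 0.0369·11.3, giving N* = 277·(1 - 0.46) = 150.
From dH/dt = 0: 0.00779·150 - 0.541 = 0.0409P*, so P* = 0.624/0.0409 = 15.3.

N* ≈ 150, H* ≈ 11.3, P* ≈ 15.3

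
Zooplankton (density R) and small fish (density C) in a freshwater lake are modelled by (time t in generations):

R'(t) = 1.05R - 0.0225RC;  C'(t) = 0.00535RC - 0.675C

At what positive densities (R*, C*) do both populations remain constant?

Set dC/dt = 0 with C > 0: 0.00535R - 0.675 = 0, so R* = 0.675/0.00535 = 126.
Set dR/dt = 0 with R > 0: 1.05 - 0.0225C = 0, so C* = 1.05/0.0225 = 46.7.

R* ≈ 126, C* ≈ 46.7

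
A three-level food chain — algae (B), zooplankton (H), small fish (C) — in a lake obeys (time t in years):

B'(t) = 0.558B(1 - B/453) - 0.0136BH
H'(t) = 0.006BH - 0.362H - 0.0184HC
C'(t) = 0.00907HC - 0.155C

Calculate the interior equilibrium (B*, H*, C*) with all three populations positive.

B* ≈ 264, H* ≈ 17.1, C* ≈ 66.5

From dC/dt = 0: 0.00907H* = 0.155, so H* = 17.1.
From dB/dt = 0: 0.558(1 - B*/453) = 0.0136·17.1, giving B* = 453·(1 - 0.417) = 264.
From dH/dt = 0: 0.006·264 - 0.362 = 0.0184C*, so C* = 1.22/0.0184 = 66.5.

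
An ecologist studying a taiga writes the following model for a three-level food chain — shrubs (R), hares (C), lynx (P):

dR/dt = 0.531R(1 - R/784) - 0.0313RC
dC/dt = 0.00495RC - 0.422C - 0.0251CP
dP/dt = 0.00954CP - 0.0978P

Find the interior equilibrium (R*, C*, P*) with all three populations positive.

From dP/dt = 0: 0.00954C* = 0.0978, so C* = 10.3.
From dR/dt = 0: 0.531(1 - R*/784) = 0.0313·10.3, giving R* = 784·(1 - 0.604) = 310.
From dC/dt = 0: 0.00495·310 - 0.422 = 0.0251P*, so P* = 1.11/0.0251 = 44.4.

R* ≈ 310, C* ≈ 10.3, P* ≈ 44.4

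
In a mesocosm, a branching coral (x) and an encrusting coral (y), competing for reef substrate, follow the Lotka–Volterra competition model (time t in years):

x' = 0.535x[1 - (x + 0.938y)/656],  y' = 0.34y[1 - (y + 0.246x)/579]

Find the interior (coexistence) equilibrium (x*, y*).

Setting both brackets to zero gives the nullclines x + 0.938y = 656 and 0.246x + y = 579.
Substituting y = 579 - 0.246x into the first: x(1 - 0.938·0.246) = 656 - 0.938·579.
So x* = 113/0.769 = 147, and then y* = 579 - 0.246·147 = 543.

x* ≈ 147, y* ≈ 543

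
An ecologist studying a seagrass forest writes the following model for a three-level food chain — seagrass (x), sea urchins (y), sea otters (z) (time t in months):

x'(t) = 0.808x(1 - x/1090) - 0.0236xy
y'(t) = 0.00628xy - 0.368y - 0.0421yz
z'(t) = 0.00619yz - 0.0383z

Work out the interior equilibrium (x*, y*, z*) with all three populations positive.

x* ≈ 893, y* ≈ 6.19, z* ≈ 124

From dz/dt = 0: 0.00619y* = 0.0383, so y* = 6.19.
From dx/dt = 0: 0.808(1 - x*/1090) = 0.0236·6.19, giving x* = 1090·(1 - 0.181) = 893.
From dy/dt = 0: 0.00628·893 - 0.368 = 0.0421z*, so z* = 5.24/0.0421 = 124.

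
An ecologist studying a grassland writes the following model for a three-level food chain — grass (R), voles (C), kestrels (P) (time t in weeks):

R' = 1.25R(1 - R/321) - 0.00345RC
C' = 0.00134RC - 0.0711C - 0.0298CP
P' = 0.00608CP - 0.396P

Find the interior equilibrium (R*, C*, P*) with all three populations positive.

R* ≈ 263, C* ≈ 65.1, P* ≈ 9.45

From dP/dt = 0: 0.00608C* = 0.396, so C* = 65.1.
From dR/dt = 0: 1.25(1 - R*/321) = 0.00345·65.1, giving R* = 321·(1 - 0.18) = 263.
From dC/dt = 0: 0.00134·263 - 0.0711 = 0.0298P*, so P* = 0.282/0.0298 = 9.45.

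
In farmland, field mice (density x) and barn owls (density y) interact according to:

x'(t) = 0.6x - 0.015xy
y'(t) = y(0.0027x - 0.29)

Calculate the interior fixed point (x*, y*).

Set dy/dt = 0 with y > 0: 0.0027x - 0.29 = 0, so x* = 0.29/0.0027 = 107.
Set dx/dt = 0 with x > 0: 0.6 - 0.015y = 0, so y* = 0.6/0.015 = 40.

x* ≈ 107, y* ≈ 40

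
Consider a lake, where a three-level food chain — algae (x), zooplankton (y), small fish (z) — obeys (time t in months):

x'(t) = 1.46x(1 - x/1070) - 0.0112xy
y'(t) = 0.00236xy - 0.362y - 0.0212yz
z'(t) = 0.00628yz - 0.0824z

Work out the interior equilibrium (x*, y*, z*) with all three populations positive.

From dz/dt = 0: 0.00628y* = 0.0824, so y* = 13.1.
From dx/dt = 0: 1.46(1 - x*/1070) = 0.0112·13.1, giving x* = 1070·(1 - 0.101) = 962.
From dy/dt = 0: 0.00236·962 - 0.362 = 0.0212z*, so z* = 1.91/0.0212 = 90.

x* ≈ 962, y* ≈ 13.1, z* ≈ 90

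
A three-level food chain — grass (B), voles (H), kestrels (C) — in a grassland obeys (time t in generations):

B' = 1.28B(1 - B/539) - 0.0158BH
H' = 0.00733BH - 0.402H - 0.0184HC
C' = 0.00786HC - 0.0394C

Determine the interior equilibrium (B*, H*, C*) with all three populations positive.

B* ≈ 506, H* ≈ 5.01, C* ≈ 180

From dC/dt = 0: 0.00786H* = 0.0394, so H* = 5.01.
From dB/dt = 0: 1.28(1 - B*/539) = 0.0158·5.01, giving B* = 539·(1 - 0.0619) = 506.
From dH/dt = 0: 0.00733·506 - 0.402 = 0.0184C*, so C* = 3.3/0.0184 = 180.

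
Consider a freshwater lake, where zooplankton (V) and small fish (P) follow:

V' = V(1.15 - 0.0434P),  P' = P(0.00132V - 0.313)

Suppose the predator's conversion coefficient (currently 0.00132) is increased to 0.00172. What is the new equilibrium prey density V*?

V* ≈ 182

At the interior fixed point, setting dP/dt = 0 with P > 0 fixes V* = (predator death rate)/(VP coefficient) — independent of the other coefficients.
With the change, V* = 0.313/0.00172 = 182; it falls from 237.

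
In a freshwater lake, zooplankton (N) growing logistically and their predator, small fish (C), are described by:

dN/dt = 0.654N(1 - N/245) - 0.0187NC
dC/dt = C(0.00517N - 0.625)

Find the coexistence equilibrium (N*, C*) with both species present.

From dC/dt = 0 with C > 0: 0.00517N* = 0.625, so N* = 121.
Substitute into dN/dt = 0: 0.654(1 - 121/245) = 0.0187C*.
The bracket is 0.507, giving C* = 0.331/0.0187 = 17.7.

N* ≈ 121, C* ≈ 17.7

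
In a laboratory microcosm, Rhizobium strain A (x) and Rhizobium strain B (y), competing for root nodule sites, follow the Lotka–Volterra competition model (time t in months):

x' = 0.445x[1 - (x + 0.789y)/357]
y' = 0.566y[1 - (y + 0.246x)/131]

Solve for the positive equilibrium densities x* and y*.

Setting both brackets to zero gives the nullclines x + 0.789y = 357 and 0.246x + y = 131.
Substituting y = 131 - 0.246x into the first: x(1 - 0.789·0.246) = 357 - 0.789·131.
So x* = 254/0.806 = 315, and then y* = 131 - 0.246·315 = 53.6.

x* ≈ 315, y* ≈ 53.6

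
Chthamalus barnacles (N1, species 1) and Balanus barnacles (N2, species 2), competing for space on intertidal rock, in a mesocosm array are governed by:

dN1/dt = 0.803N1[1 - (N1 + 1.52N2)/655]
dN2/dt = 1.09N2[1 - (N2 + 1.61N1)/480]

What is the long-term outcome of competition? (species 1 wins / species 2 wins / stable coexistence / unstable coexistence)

Compare the nullcline intercepts: K1/α12 = 655/1.52 = 431 < K2 = 480; K2/α21 = 480/1.61 = 298 < K1 = 655.
Since both are reversed, neither can invade when rare; the interior point is a saddle.

unstable coexistence (outcome depends on initial conditions)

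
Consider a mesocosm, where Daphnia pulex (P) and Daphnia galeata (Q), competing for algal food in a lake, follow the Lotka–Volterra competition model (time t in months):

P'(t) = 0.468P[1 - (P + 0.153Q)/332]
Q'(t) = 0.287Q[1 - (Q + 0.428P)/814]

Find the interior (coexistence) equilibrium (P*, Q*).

P* ≈ 222, Q* ≈ 719

Setting both brackets to zero gives the nullclines P + 0.153Q = 332 and 0.428P + Q = 814.
Substituting Q = 814 - 0.428P into the first: P(1 - 0.153·0.428) = 332 - 0.153·814.
So P* = 207/0.935 = 222, and then Q* = 814 - 0.428·222 = 719.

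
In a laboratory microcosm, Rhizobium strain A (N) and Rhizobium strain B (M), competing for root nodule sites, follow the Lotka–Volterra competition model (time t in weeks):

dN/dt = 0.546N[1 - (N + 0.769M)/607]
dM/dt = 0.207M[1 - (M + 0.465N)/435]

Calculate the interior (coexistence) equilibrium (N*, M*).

Setting both brackets to zero gives the nullclines N + 0.769M = 607 and 0.465N + M = 435.
Substituting M = 435 - 0.465N into the first: N(1 - 0.769·0.465) = 607 - 0.769·435.
So N* = 272/0.642 = 424, and then M* = 435 - 0.465·424 = 238.

N* ≈ 424, M* ≈ 238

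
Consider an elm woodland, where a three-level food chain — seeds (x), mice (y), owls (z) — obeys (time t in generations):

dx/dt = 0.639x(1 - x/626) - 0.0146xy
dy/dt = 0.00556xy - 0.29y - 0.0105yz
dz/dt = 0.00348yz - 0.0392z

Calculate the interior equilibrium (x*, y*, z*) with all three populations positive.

x* ≈ 465, y* ≈ 11.3, z* ≈ 219

From dz/dt = 0: 0.00348y* = 0.0392, so y* = 11.3.
From dx/dt = 0: 0.639(1 - x*/626) = 0.0146·11.3, giving x* = 626·(1 - 0.257) = 465.
From dy/dt = 0: 0.00556·465 - 0.29 = 0.0105z*, so z* = 2.29/0.0105 = 219.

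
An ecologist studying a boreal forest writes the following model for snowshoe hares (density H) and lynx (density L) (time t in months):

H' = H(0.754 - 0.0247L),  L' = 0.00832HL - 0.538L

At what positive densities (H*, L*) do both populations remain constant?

Set dL/dt = 0 with L > 0: 0.00832H - 0.538 = 0, so H* = 0.538/0.00832 = 64.7.
Set dH/dt = 0 with H > 0: 0.754 - 0.0247L = 0, so L* = 0.754/0.0247 = 30.5.

H* ≈ 64.7, L* ≈ 30.5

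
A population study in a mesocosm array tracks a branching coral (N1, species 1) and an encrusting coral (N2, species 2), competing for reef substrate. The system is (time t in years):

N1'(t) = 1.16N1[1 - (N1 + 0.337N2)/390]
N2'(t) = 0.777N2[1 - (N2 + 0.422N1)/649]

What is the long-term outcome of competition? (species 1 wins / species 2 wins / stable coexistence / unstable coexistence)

stable coexistence

Compare the nullcline intercepts: K1/α12 = 390/0.337 = 1160 > K2 = 649; K2/α21 = 649/0.422 = 1540 > K1 = 390.
Since both inequalities hold, each species can invade when rare, so the interior equilibrium is stable.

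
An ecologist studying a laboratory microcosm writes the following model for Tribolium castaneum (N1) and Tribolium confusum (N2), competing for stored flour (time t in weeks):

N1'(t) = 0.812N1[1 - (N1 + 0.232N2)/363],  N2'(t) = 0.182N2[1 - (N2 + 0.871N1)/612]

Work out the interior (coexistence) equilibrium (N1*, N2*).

N1* ≈ 277, N2* ≈ 371

Setting both brackets to zero gives the nullclines N1 + 0.232N2 = 363 and 0.871N1 + N2 = 612.
Substituting N2 = 612 - 0.871N1 into the first: N1(1 - 0.232·0.871) = 363 - 0.232·612.
So N1* = 221/0.798 = 277, and then N2* = 612 - 0.871·277 = 371.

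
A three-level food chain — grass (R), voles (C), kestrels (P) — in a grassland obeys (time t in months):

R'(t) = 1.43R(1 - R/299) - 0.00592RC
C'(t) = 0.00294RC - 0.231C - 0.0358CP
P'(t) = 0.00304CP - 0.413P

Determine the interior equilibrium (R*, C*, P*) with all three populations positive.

From dP/dt = 0: 0.00304C* = 0.413, so C* = 136.
From dR/dt = 0: 1.43(1 - R*/299) = 0.00592·136, giving R* = 299·(1 - 0.562) = 131.
From dC/dt = 0: 0.00294·131 - 0.231 = 0.0358P*, so P* = 0.154/0.0358 = 4.29.

R* ≈ 131, C* ≈ 136, P* ≈ 4.29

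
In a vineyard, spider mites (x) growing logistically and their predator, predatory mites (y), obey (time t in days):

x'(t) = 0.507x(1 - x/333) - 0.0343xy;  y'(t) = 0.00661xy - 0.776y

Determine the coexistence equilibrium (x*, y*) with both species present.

From dy/dt = 0 with y > 0: 0.00661x* = 0.776, so x* = 117.
Substitute into dx/dt = 0: 0.507(1 - 117/333) = 0.0343y*.
The bracket is 0.647, giving y* = 0.328/0.0343 = 9.57.

x* ≈ 117, y* ≈ 9.57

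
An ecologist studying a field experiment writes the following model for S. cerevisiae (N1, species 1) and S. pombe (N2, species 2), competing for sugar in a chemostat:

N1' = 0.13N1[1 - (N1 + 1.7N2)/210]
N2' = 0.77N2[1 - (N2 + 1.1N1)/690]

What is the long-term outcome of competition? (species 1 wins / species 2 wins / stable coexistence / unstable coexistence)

Compare the nullcline intercepts: K1/α12 = 210/1.7 = 124 < K2 = 690; K2/α21 = 690/1.1 = 627 > K1 = 210.
Since the inequalities point opposite ways, species 2 can invade but species 1 cannot.

species 2 excludes species 1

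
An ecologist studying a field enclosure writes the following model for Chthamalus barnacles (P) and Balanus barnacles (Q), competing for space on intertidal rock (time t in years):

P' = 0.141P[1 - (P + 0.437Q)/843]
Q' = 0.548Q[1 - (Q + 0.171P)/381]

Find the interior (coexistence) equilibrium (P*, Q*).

Setting both brackets to zero gives the nullclines P + 0.437Q = 843 and 0.171P + Q = 381.
Substituting Q = 381 - 0.171P into the first: P(1 - 0.437·0.171) = 843 - 0.437·381.
So P* = 677/0.925 = 731, and then Q* = 381 - 0.171·731 = 256.

P* ≈ 731, Q* ≈ 256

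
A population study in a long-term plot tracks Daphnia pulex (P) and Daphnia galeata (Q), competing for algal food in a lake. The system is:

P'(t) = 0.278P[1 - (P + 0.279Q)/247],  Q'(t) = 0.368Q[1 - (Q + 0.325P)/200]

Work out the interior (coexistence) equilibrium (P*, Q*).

Setting both brackets to zero gives the nullclines P + 0.279Q = 247 and 0.325P + Q = 200.
Substituting Q = 200 - 0.325P into the first: P(1 - 0.279·0.325) = 247 - 0.279·200.
So P* = 191/0.909 = 210, and then Q* = 200 - 0.325·210 = 132.

P* ≈ 210, Q* ≈ 132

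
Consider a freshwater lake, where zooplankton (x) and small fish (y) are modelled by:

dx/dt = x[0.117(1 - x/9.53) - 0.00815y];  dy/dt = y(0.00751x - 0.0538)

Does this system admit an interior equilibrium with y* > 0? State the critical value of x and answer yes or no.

Threshold x = 7.16; K > 7.16, so yes, the predator persists.

The predator equation gives dy/dt > 0 only when x > 0.0538/0.00751 = 7.16.
Without the predator, x → K = 9.53. Since 9.53 > 7.16, the predator can invade and persist.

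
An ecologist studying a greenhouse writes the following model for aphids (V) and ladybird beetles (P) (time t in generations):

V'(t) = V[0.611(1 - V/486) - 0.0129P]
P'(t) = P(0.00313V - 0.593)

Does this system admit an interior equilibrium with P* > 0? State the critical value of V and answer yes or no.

Threshold V = 189; K > 189, so yes, the predator persists.

The predator equation gives dP/dt > 0 only when V > 0.593/0.00313 = 189.
Without the predator, V → K = 486. Since 486 > 189, the predator can invade and persist.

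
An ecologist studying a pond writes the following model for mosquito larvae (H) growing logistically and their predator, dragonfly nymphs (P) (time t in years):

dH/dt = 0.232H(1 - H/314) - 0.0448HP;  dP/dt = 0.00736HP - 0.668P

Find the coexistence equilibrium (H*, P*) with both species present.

H* ≈ 90.8, P* ≈ 3.68

From dP/dt = 0 with P > 0: 0.00736H* = 0.668, so H* = 90.8.
Substitute into dH/dt = 0: 0.232(1 - 90.8/314) = 0.0448P*.
The bracket is 0.711, giving P* = 0.165/0.0448 = 3.68.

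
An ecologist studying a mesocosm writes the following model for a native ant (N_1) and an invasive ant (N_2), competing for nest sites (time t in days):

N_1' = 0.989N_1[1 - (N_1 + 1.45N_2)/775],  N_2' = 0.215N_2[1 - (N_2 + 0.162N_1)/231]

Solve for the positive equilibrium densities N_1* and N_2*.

Setting both brackets to zero gives the nullclines N_1 + 1.45N_2 = 775 and 0.162N_1 + N_2 = 231.
Substituting N_2 = 231 - 0.162N_1 into the first: N_1(1 - 1.45·0.162) = 775 - 1.45·231.
So N_1* = 440/0.765 = 575, and then N_2* = 231 - 0.162·575 = 138.

N_1* ≈ 575, N_2* ≈ 138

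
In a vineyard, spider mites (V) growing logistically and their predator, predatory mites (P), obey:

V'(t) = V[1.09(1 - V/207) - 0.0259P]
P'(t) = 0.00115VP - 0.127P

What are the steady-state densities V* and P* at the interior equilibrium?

From dP/dt = 0 with P > 0: 0.00115V* = 0.127, so V* = 110.
Substitute into dV/dt = 0: 1.09(1 - 110/207) = 0.0259P*.
The bracket is 0.466, giving P* = 0.508/0.0259 = 19.6.

V* ≈ 110, P* ≈ 19.6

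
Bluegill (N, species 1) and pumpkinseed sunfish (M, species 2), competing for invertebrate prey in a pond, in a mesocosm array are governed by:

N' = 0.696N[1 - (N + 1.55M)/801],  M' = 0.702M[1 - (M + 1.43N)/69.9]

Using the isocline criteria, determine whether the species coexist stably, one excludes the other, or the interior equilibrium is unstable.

species 1 excludes species 2

Compare the nullcline intercepts: K1/α12 = 801/1.55 = 517 > K2 = 69.9; K2/α21 = 69.9/1.43 = 48.9 < K1 = 801.
Since the inequalities point opposite ways, species 1 can invade but species 2 cannot.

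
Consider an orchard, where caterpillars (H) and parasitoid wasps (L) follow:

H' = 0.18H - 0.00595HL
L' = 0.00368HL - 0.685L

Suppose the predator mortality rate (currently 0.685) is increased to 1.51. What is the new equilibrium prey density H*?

At the interior fixed point, setting dL/dt = 0 with L > 0 fixes H* = (predator death rate)/(HL coefficient) — independent of the other coefficients.
With the change, H* = 1.51/0.00368 = 410; it rises from 186.

H* ≈ 410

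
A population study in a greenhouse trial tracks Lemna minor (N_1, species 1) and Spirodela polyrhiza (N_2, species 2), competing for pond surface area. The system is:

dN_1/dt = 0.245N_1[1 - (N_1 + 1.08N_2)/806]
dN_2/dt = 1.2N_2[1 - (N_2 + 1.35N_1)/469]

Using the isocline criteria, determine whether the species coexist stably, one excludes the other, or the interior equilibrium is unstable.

Compare the nullcline intercepts: K1/α12 = 806/1.08 = 746 > K2 = 469; K2/α21 = 469/1.35 = 347 < K1 = 806.
Since the inequalities point opposite ways, species 1 can invade but species 2 cannot.

species 1 excludes species 2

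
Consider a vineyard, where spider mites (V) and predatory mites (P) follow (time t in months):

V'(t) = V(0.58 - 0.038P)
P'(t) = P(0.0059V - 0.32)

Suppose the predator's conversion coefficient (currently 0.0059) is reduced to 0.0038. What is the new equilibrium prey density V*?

At the interior fixed point, setting dP/dt = 0 with P > 0 fixes V* = (predator death rate)/(VP coefficient) — independent of the other coefficients.
With the change, V* = 0.32/0.0038 = 84.2; it rises from 54.2.

V* ≈ 84.2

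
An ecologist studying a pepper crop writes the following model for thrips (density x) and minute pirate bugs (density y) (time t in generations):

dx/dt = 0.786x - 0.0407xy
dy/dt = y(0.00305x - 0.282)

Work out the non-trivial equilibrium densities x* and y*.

x* ≈ 92.5, y* ≈ 19.3

Set dy/dt = 0 with y > 0: 0.00305x - 0.282 = 0, so x* = 0.282/0.00305 = 92.5.
Set dx/dt = 0 with x > 0: 0.786 - 0.0407y = 0, so y* = 0.786/0.0407 = 19.3.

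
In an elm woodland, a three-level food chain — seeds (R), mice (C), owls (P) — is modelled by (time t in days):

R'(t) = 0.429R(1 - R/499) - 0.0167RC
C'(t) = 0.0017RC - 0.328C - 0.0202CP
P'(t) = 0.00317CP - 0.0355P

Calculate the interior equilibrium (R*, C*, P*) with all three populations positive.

From dP/dt = 0: 0.00317C* = 0.0355, so C* = 11.2.
From dR/dt = 0: 0.429(1 - R*/499) = 0.0167·11.2, giving R* = 499·(1 - 0.436) = 281.
From dC/dt = 0: 0.0017·281 - 0.328 = 0.0202P*, so P* = 0.15/0.0202 = 7.45.

R* ≈ 281, C* ≈ 11.2, P* ≈ 7.45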